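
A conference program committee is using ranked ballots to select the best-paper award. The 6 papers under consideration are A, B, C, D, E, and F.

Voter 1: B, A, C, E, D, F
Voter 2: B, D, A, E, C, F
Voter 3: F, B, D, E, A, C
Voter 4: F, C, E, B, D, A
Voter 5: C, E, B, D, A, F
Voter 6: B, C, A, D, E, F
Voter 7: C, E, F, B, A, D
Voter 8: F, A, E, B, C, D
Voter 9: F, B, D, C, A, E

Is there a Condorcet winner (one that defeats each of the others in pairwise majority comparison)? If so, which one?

Head-to-head results (9 voters total):
A vs B: B wins 8–1.
A vs C: C wins 5–4.
A vs D: D wins 5–4.
A vs E: A wins 5–4.
A vs F: F wins 5–4.
B vs C: B wins 6–3.
B vs D: B wins 9–0.
B vs E: B wins 5–4.
B vs F: F wins 5–4.
C vs D: C wins 6–3.
C vs E: C wins 6–3.
C vs F: C wins 5–4.
D vs E: E wins 5–4.
D vs F: F wins 5–4.
E vs F: E wins 5–4.
No candidate beats all others: A beats E beats D beats A, a majority cycle.

None — there is no Condorcet winner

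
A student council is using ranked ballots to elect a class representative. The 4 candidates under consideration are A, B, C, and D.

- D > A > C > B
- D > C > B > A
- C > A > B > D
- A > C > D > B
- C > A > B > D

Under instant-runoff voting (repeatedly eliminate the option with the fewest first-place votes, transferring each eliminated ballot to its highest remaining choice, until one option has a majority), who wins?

Round 1: C 2, D 2, A 1, B 0. B has the fewest and is eliminated.
Round 2: C 2, D 2, A 1. A has the fewest and is eliminated.
Round 3: C 3, D 2. C has a majority.

C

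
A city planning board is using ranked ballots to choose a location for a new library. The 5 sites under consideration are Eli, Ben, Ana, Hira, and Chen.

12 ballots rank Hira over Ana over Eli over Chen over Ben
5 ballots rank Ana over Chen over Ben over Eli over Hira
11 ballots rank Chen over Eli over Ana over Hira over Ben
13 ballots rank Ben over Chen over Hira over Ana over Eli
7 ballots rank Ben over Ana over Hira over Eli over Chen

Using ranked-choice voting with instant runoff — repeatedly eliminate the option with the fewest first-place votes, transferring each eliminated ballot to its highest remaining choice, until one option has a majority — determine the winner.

Chen

Round 1: Ben 20, Hira 12, Chen 11, Ana 5, Eli 0. Eli has the fewest and is eliminated.
Round 2: Ben 20, Hira 12, Chen 11, Ana 5. Ana has the fewest and is eliminated.
Round 3: Ben 20, Chen 16, Hira 12. Hira has the fewest and is eliminated.
Round 4: Chen 28, Ben 20. Chen has a majority.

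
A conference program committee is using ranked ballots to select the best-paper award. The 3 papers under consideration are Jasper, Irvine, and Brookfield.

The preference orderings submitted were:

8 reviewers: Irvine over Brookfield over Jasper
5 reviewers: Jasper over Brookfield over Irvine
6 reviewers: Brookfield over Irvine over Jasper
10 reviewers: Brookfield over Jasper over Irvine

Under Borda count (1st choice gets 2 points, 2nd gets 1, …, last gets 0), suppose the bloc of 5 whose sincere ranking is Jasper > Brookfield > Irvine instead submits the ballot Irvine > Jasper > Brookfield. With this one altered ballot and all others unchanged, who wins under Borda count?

Borda totals with the altered ballot: Jasper 15, Irvine 32, Brookfield 40.
The winner is unchanged: still Brookfield.

Brookfield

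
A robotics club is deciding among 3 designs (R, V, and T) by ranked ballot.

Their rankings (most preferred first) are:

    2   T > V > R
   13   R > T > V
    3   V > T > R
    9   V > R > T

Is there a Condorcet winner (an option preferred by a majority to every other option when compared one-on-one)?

Head-to-head results (27 voters total):
R vs V: V wins 14–13.
R vs T: R wins 22–5.
V vs T: T wins 15–12.
No candidate beats all others: R beats T beats V beats R, a majority cycle.

No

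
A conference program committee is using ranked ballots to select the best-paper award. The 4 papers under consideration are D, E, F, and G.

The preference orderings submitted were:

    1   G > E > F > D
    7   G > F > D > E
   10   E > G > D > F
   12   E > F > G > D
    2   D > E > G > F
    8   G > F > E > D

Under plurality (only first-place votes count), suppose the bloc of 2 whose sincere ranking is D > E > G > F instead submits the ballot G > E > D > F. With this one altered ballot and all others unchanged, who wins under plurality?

E

First-place totals with the altered ballot: D 0, E 22, F 0, G 18.
The winner is unchanged: still E.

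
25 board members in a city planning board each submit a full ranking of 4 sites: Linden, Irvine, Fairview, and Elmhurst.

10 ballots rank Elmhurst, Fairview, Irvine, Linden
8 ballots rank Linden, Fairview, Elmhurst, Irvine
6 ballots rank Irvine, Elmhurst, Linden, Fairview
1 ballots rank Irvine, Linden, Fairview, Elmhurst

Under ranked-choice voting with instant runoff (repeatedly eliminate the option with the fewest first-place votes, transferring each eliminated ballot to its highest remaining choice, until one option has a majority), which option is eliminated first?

Round 1: Elmhurst 10, Linden 8, Irvine 7, Fairview 0. Fairview has the fewest and is eliminated.
Round 2: Elmhurst 10, Linden 8, Irvine 7. Irvine has the fewest and is eliminated.
Round 3: Elmhurst 16, Linden 9. Elmhurst has a majority.

Fairview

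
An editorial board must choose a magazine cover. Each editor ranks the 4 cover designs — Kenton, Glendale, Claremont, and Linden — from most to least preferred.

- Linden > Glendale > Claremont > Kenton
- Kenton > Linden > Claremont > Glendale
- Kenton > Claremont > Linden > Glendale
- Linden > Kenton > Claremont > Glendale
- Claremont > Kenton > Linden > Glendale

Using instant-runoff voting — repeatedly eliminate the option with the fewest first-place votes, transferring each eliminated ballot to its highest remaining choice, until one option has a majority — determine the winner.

Kenton

Round 1: Kenton 2, Linden 2, Claremont 1, Glendale 0. Glendale has the fewest and is eliminated.
Round 2: Kenton 2, Linden 2, Claremont 1. Claremont has the fewest and is eliminated.
Round 3: Kenton 3, Linden 2. Kenton has a majority.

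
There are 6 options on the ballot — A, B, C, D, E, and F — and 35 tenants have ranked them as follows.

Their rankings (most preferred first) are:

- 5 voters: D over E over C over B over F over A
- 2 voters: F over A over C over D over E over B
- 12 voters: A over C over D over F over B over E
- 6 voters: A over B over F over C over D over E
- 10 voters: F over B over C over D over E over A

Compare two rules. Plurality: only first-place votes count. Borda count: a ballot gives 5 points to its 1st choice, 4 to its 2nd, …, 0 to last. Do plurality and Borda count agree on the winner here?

No

Plurality first-place counts: A 18, B 0, C 0, D 5, E 0, F 12 → A.
Borda totals: A 98, B 86, C 111, D 91, E 32, F 107 → C.
The two rules disagree: plurality picks A, Borda picks C.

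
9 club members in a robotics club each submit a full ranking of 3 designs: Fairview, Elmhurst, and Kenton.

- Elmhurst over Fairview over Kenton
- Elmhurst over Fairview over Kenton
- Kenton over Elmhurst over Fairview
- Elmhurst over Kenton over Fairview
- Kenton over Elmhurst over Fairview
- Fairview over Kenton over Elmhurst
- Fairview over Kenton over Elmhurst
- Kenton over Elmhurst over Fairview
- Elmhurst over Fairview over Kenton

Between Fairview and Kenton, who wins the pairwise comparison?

Ballots ranking Fairview above Kenton: 5.
Ballots ranking Kenton above Fairview: 4.
Fairview wins the head-to-head, 5–4.

Fairview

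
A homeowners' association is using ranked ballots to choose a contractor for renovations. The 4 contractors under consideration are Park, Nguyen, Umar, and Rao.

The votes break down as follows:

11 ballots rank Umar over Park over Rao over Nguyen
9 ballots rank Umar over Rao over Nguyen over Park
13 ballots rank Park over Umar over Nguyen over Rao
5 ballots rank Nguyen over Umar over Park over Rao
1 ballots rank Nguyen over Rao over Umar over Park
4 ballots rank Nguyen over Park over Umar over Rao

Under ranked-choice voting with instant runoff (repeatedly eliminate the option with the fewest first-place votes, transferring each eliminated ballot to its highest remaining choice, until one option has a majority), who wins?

Umar

Round 1: Umar 20, Park 13, Nguyen 10, Rao 0. Rao has the fewest and is eliminated.
Round 2: Umar 20, Park 13, Nguyen 10. Nguyen has the fewest and is eliminated.
Round 3: Umar 26, Park 17. Umar has a majority.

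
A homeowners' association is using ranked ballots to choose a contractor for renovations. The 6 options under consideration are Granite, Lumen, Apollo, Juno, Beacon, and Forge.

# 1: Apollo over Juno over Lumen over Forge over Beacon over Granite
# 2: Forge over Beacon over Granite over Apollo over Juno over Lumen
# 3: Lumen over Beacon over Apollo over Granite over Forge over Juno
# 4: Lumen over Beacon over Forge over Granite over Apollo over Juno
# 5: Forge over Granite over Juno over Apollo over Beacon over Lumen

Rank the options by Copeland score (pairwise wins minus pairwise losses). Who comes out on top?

Forge

Pairwise results:
  Granite vs Lumen: Lumen wins 3–2.
  Granite vs Apollo: Granite wins 3–2.
  Granite vs Juno: Granite wins 4–1.
  Granite vs Beacon: Beacon wins 4–1.
  Granite vs Forge: Forge wins 4–1.
  Lumen vs Apollo: Apollo wins 3–2.
  Lumen vs Juno: Juno wins 3–2.
  Lumen vs Beacon: Lumen wins 3–2.
  Lumen vs Forge: Lumen wins 3–2.
  Apollo vs Juno: Apollo wins 4–1.
  Apollo vs Beacon: Beacon wins 3–2.
  Apollo vs Forge: Forge wins 3–2.
  Juno vs Beacon: Beacon wins 3–2.
  Juno vs Forge: Forge wins 4–1.
  Beacon vs Forge: Forge wins 3–2.
Copeland scores (wins − losses):
  Granite: 2 − 3 = -1
  Lumen: 3 − 2 = 1
  Apollo: 2 − 3 = -1
  Juno: 1 − 4 = -3
  Beacon: 3 − 2 = 1
  Forge: 4 − 1 = 3
Forge has the best Copeland score.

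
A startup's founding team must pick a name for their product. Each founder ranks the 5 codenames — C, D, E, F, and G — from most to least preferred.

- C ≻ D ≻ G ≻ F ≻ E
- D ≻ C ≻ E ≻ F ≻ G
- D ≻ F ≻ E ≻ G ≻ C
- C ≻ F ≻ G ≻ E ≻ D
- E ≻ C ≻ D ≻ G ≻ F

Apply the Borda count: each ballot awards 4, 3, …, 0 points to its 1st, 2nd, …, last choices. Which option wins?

Borda scores:
  C: 4 + 3 + 0 + 4 + 3 = 14
  D: 3 + 4 + 4 + 0 + 2 = 13
  E: 0 + 2 + 2 + 1 + 4 = 9
  F: 1 + 1 + 3 + 3 + 0 = 8
  G: 2 + 0 + 1 + 2 + 1 = 6
C has the highest total.

C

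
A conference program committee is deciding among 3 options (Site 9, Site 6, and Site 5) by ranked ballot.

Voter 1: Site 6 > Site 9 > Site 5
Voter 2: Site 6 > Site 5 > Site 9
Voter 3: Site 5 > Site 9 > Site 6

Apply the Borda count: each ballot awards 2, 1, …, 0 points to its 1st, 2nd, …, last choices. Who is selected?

Site 6

Borda scores:
  Site 9: 1 + 0 + 1 = 2
  Site 6: 2 + 2 + 0 = 4
  Site 5: 0 + 1 + 2 = 3
Site 6 has the highest total.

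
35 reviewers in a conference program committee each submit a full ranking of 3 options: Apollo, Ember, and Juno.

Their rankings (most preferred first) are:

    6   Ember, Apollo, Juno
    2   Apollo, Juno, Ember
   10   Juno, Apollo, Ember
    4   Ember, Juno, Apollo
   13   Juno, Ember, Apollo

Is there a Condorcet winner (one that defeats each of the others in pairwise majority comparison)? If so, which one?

Head-to-head results (35 voters total):
Apollo vs Ember: Ember wins 23–12.
Apollo vs Juno: Juno wins 27–8.
Ember vs Juno: Juno wins 25–10.
Juno beats each rival — Apollo (27–8), Ember (25–10) — so Juno is the Condorcet winner.

Juno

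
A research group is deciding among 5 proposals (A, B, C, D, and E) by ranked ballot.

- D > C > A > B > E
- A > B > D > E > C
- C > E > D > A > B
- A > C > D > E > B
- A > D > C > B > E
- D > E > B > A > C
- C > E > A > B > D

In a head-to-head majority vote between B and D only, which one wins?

Ballots ranking B above D: 2.
Ballots ranking D above B: 5.
D wins the head-to-head, 5–2.

D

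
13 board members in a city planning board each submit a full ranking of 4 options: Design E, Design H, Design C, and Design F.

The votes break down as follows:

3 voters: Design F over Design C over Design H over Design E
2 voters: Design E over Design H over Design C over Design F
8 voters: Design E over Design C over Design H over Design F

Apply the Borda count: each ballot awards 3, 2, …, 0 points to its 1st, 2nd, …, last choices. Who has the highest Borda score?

Borda scores:
  Design E: 3·0 + 2·3 + 8·3 = 30
  Design H: 3·1 + 2·2 + 8·1 = 15
  Design C: 3·2 + 2·1 + 8·2 = 24
  Design F: 3·3 + 2·0 + 8·0 = 9
Design E has the highest total.

Design E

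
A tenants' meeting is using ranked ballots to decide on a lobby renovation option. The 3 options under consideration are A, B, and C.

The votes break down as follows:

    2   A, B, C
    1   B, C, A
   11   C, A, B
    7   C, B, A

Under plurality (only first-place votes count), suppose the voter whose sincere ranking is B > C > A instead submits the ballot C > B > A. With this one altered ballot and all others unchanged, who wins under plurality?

C

First-place totals with the altered ballot: A 2, B 0, C 19.
The winner is unchanged: still C.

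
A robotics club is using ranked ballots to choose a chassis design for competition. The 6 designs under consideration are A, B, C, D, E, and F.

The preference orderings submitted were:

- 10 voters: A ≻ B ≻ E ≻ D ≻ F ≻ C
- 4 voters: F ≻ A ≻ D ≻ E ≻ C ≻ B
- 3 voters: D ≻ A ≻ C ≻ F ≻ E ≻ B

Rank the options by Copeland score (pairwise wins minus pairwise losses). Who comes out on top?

A

Pairwise results:
  A vs B: A wins 17–0.
  A vs C: A wins 17–0.
  A vs D: A wins 14–3.
  A vs E: A wins 17–0.
  A vs F: A wins 13–4.
  B vs C: B wins 10–7.
  B vs D: B wins 10–7.
  B vs E: B wins 10–7.
  B vs F: B wins 10–7.
  C vs D: D wins 17–0.
  C vs E: E wins 14–3.
  C vs F: F wins 14–3.
  D vs E: E wins 10–7.
  D vs F: D wins 13–4.
  E vs F: E wins 10–7.
Copeland scores (wins − losses):
  A: 5 − 0 = 5
  B: 4 − 1 = 3
  C: 0 − 5 = -5
  D: 2 − 3 = -1
  E: 3 − 2 = 1
  F: 1 − 4 = -3
A has the best Copeland score.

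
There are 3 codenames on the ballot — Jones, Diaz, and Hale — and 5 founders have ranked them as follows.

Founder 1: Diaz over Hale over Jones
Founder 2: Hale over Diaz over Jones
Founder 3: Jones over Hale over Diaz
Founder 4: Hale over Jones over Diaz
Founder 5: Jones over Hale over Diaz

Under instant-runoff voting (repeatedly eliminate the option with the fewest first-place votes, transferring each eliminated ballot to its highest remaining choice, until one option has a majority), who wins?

Hale

Round 1: Jones 2, Hale 2, Diaz 1. Diaz has the fewest and is eliminated.
Round 2: Hale 3, Jones 2. Hale has a majority.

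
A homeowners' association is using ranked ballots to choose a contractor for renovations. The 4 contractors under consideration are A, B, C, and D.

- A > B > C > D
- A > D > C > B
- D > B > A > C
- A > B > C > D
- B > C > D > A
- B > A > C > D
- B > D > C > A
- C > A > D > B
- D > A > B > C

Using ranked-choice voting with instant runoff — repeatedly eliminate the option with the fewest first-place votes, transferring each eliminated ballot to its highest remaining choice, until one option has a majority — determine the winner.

Round 1: A 3, B 3, D 2, C 1. C has the fewest and is eliminated.
Round 2: A 4, B 3, D 2. D has the fewest and is eliminated.
Round 3: A 5, B 4. A has a majority.

A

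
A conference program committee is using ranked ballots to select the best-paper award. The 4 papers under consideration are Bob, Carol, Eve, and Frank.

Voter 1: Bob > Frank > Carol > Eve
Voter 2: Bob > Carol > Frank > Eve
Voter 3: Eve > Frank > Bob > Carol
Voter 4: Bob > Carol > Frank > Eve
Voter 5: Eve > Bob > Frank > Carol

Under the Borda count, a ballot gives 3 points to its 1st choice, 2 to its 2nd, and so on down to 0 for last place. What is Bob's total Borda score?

Borda scores:
  Bob: 3 + 3 + 1 + 3 + 2 = 12
  Carol: 1 + 2 + 0 + 2 + 0 = 5
  Eve: 0 + 0 + 3 + 0 + 3 = 6
  Frank: 2 + 1 + 2 + 1 + 1 = 7

12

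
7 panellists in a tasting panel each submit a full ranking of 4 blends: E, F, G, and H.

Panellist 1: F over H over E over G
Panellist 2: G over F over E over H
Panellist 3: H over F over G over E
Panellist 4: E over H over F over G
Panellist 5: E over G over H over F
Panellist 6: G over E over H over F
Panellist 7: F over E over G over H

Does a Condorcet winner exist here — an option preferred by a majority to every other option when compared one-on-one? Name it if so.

Head-to-head results (7 voters total):
E vs F: F wins 4–3.
E vs G: E wins 4–3.
E vs H: E wins 5–2.
F vs G: F wins 4–3.
F vs H: H wins 4–3.
G vs H: G wins 4–3.
No candidate beats all others: E beats H beats F beats E, a majority cycle.

No Condorcet winner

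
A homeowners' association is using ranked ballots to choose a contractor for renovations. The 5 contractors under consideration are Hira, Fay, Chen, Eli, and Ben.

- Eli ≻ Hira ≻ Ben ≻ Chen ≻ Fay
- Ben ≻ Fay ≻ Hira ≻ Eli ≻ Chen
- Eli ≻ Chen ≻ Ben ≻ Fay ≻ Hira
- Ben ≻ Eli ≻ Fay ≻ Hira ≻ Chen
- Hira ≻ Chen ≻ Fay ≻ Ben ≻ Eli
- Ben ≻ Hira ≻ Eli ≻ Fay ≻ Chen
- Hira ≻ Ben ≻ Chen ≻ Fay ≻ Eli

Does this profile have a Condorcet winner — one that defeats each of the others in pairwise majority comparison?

Yes

Head-to-head results (7 voters total):
Hira vs Fay: Hira wins 4–3.
Hira vs Chen: Hira wins 6–1.
Hira vs Eli: Hira wins 4–3.
Hira vs Ben: Ben wins 4–3.
Fay vs Chen: Chen wins 4–3.
Fay vs Eli: Eli wins 4–3.
Fay vs Ben: Ben wins 6–1.
Chen vs Eli: Eli wins 5–2.
Chen vs Ben: Ben wins 5–2.
Eli vs Ben: Ben wins 5–2.
Ben beats each rival — Hira (4–3), Fay (6–1), Chen (5–2), Eli (5–2) — so Ben is the Condorcet winner.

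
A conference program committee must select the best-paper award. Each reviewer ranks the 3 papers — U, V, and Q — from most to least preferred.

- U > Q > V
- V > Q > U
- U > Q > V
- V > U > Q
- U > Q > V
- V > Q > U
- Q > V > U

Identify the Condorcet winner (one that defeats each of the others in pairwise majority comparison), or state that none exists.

Head-to-head results (7 voters total):
U vs V: V wins 4–3.
U vs Q: U wins 4–3.
V vs Q: Q wins 4–3.
No candidate beats all others: U beats Q beats V beats U, a majority cycle.

There is no Condorcet winner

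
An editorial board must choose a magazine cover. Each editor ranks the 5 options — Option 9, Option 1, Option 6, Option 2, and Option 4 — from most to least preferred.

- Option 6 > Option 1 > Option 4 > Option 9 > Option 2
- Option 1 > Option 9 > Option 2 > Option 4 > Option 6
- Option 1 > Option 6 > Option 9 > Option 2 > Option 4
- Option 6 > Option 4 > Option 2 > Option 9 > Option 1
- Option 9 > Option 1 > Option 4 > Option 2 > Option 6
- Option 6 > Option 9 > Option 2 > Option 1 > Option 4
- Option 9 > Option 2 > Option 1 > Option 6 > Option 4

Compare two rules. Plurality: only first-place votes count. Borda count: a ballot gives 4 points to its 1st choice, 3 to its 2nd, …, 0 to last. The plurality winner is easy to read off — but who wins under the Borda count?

Plurality first-place counts: Option 9 2, Option 1 2, Option 6 3, Option 2 0, Option 4 0 → Option 6.
Borda totals: Option 9 18, Option 1 17, Option 6 16, Option 2 11, Option 4 8 → Option 9.

Option 9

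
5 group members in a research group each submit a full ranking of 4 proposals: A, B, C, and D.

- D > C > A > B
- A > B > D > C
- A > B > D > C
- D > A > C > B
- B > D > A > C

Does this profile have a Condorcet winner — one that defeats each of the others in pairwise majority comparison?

No

Head-to-head results (5 voters total):
A vs B: A wins 4–1.
A vs C: A wins 4–1.
A vs D: D wins 3–2.
B vs C: B wins 3–2.
B vs D: B wins 3–2.
C vs D: D wins 5–0.
No candidate beats all others: A beats B beats D beats A, a majority cycle.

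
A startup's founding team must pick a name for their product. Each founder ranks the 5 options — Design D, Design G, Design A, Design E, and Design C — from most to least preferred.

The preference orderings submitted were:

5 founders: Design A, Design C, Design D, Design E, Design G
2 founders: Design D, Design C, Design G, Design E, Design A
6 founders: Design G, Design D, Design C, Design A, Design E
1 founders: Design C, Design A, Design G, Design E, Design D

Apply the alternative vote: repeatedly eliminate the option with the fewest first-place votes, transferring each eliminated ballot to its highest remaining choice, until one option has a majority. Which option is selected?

Round 1: Design G 6, Design A 5, Design D 2, Design C 1, Design E 0. Design E has the fewest and is eliminated.
Round 2: Design G 6, Design A 5, Design D 2, Design C 1. Design C has the fewest and is eliminated.
Round 3: Design G 6, Design A 6, Design D 2. Design D has the fewest and is eliminated.
Round 4: Design G 8, Design A 6. Design G has a majority.

Design G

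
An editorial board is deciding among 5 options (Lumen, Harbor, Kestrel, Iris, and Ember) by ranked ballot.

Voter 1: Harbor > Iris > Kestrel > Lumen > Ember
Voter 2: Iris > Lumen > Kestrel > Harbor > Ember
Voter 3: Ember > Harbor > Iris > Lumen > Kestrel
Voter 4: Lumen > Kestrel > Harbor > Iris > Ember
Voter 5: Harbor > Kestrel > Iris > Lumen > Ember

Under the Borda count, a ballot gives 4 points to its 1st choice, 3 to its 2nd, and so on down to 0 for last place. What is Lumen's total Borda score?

10

Borda scores:
  Lumen: 1 + 3 + 1 + 4 + 1 = 10
  Harbor: 4 + 1 + 3 + 2 + 4 = 14
  Kestrel: 2 + 2 + 0 + 3 + 3 = 10
  Iris: 3 + 4 + 2 + 1 + 2 = 12
  Ember: 0 + 0 + 4 + 0 + 0 = 4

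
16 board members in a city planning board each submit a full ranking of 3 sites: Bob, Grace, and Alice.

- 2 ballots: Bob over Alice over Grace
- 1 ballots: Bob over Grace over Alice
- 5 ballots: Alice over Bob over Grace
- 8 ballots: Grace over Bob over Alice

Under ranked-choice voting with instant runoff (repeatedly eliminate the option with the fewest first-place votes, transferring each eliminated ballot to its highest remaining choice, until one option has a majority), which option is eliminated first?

Bob

Round 1: Grace 8, Alice 5, Bob 3. Bob has the fewest and is eliminated.
Round 2: Grace 9, Alice 7. Grace has a majority.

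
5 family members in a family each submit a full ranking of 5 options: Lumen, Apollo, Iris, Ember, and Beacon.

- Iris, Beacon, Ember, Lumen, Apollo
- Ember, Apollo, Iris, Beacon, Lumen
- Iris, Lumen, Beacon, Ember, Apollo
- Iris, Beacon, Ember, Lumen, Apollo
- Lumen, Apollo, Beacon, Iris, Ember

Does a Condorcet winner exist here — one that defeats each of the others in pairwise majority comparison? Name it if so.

Iris

Head-to-head results (5 voters total):
Lumen vs Apollo: Lumen wins 4–1.
Lumen vs Iris: Iris wins 4–1.
Lumen vs Ember: Ember wins 3–2.
Lumen vs Beacon: Beacon wins 3–2.
Apollo vs Iris: Iris wins 3–2.
Apollo vs Ember: Ember wins 4–1.
Apollo vs Beacon: Beacon wins 3–2.
Iris vs Ember: Iris wins 4–1.
Iris vs Beacon: Iris wins 4–1.
Ember vs Beacon: Beacon wins 4–1.
Iris beats each rival — Lumen (4–1), Apollo (3–2), Ember (4–1), Beacon (4–1) — so Iris is the Condorcet winner.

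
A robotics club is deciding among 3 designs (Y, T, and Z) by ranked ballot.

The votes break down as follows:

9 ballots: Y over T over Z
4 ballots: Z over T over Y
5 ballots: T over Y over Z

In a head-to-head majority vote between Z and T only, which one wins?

Ballots ranking Z above T: 4.
Ballots ranking T above Z: 9+5 = 14.
T wins the head-to-head, 14–4.

T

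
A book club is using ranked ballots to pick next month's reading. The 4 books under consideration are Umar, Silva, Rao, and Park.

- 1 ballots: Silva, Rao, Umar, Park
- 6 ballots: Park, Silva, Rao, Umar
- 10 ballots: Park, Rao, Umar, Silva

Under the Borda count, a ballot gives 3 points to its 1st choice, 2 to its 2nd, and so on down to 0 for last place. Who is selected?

Park

Borda scores:
  Umar: 1 + 6·0 + 10·1 = 11
  Silva: 3 + 6·2 + 10·0 = 15
  Rao: 2 + 6·1 + 10·2 = 28
  Park: 0 + 6·3 + 10·3 = 48
Park has the highest total.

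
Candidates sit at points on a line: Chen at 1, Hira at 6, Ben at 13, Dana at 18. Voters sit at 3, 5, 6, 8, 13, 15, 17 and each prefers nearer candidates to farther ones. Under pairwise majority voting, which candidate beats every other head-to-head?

Hira

With single-peaked preferences on a line, the Condorcet winner is the candidate closest to the median voter.
The median voter (position 8) is closest to Hira at 6.
Check: Hira vs Ben — voters closer to Hira: 4 of 7.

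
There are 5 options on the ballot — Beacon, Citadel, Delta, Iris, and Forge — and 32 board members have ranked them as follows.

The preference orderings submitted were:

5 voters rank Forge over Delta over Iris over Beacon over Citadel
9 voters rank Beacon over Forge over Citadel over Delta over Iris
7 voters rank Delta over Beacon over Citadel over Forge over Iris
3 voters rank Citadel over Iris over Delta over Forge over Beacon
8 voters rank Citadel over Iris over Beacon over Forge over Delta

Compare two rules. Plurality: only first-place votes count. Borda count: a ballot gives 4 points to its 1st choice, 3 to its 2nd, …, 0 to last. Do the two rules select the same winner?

Plurality first-place counts: Beacon 9, Citadel 11, Delta 7, Iris 0, Forge 5 → Citadel.
Borda totals: Beacon 78, Citadel 76, Delta 58, Iris 43, Forge 65 → Beacon.
The two rules disagree: plurality picks Citadel, Borda picks Beacon.

No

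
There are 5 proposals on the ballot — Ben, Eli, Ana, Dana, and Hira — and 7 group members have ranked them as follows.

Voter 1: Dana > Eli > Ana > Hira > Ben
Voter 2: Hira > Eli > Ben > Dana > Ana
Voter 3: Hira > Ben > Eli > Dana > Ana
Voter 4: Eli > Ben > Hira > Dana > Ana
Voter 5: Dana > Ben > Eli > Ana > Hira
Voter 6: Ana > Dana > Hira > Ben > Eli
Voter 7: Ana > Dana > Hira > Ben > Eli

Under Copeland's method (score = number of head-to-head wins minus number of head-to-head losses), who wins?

Dana

Pairwise results:
  Ben vs Eli: Ben wins 4–3.
  Ben vs Ana: Ben wins 4–3.
  Ben vs Dana: Dana wins 4–3.
  Ben vs Hira: Hira wins 5–2.
  Eli vs Ana: Eli wins 5–2.
  Eli vs Dana: Dana wins 4–3.
  Eli vs Hira: Hira wins 4–3.
  Ana vs Dana: Dana wins 5–2.
  Ana vs Hira: Ana wins 4–3.
  Dana vs Hira: Dana wins 4–3.
Copeland scores (wins − losses):
  Ben: 2 − 2 = 0
  Eli: 1 − 3 = -2
  Ana: 1 − 3 = -2
  Dana: 4 − 0 = 4
  Hira: 2 − 2 = 0
Dana has the best Copeland score.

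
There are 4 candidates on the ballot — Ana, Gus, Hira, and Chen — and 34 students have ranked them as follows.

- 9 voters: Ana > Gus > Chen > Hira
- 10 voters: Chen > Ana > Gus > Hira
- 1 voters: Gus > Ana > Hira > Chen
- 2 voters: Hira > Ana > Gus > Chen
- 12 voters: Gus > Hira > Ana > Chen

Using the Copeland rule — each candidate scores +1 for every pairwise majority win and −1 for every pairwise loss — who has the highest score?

Pairwise results:
  Ana vs Gus: Ana wins 21–13.
  Ana vs Hira: Ana wins 20–14.
  Ana vs Chen: Ana wins 24–10.
  Gus vs Hira: Gus wins 32–2.
  Gus vs Chen: Gus wins 24–10.
  Hira vs Chen: Chen wins 19–15.
Copeland scores (wins − losses):
  Ana: 3 − 0 = 3
  Gus: 2 − 1 = 1
  Hira: 0 − 3 = -3
  Chen: 1 − 2 = -1
Ana has the best Copeland score.

Ana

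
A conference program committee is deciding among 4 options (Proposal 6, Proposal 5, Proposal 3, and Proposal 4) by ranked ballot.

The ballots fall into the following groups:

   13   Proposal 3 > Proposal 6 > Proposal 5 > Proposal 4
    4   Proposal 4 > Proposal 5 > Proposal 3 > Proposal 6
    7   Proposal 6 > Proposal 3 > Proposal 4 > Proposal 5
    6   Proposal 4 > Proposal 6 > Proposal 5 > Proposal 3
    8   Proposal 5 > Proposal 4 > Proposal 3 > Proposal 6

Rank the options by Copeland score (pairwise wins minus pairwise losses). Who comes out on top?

Pairwise results:
  Proposal 6 vs Proposal 5: Proposal 6 wins 26–12.
  Proposal 6 vs Proposal 3: Proposal 3 wins 25–13.
  Proposal 6 vs Proposal 4: Proposal 6 wins 20–18.
  Proposal 5 vs Proposal 3: Proposal 3 wins 20–18.
  Proposal 5 vs Proposal 4: Proposal 5 wins 21–17.
  Proposal 3 vs Proposal 4: Proposal 3 wins 20–18.
Copeland scores (wins − losses):
  Proposal 6: 2 − 1 = 1
  Proposal 5: 1 − 2 = -1
  Proposal 3: 3 − 0 = 3
  Proposal 4: 0 − 3 = -3
Proposal 3 has the best Copeland score.

Proposal 3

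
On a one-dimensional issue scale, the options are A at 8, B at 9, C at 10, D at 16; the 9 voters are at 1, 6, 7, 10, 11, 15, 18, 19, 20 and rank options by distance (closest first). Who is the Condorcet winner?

With single-peaked preferences on a line, the Condorcet winner is the candidate closest to the median voter.
The median voter (position 11) is closest to C at 10.
Check: C vs B — voters closer to C: 6 of 9.

C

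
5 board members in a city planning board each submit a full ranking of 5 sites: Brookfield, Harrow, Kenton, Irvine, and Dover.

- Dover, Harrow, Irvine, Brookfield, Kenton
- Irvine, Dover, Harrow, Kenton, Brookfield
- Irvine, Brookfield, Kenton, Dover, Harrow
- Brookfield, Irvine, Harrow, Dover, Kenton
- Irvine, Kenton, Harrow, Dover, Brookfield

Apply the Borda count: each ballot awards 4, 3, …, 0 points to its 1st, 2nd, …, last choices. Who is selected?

Borda scores:
  Brookfield: 1 + 0 + 3 + 4 + 0 = 8
  Harrow: 3 + 2 + 0 + 2 + 2 = 9
  Kenton: 0 + 1 + 2 + 0 + 3 = 6
  Irvine: 2 + 4 + 4 + 3 + 4 = 17
  Dover: 4 + 3 + 1 + 1 + 1 = 10
Irvine has the highest total.

Irvine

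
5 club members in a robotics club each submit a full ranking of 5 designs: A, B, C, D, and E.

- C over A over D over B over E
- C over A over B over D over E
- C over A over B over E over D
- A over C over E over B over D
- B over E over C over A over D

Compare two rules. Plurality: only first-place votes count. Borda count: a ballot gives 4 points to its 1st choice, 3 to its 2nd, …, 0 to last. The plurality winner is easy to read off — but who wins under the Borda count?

Plurality first-place counts: A 1, B 1, C 3, D 0, E 0 → C.
Borda totals: A 14, B 10, C 17, D 3, E 6 → C.

C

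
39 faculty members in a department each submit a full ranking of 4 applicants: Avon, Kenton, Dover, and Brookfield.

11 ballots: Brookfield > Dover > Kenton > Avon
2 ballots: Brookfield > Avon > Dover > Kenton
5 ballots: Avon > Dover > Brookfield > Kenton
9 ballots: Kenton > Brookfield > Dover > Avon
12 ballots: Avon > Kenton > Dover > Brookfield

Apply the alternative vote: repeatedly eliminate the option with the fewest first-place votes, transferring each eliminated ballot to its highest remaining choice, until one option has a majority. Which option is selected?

Brookfield

Round 1: Avon 17, Brookfield 13, Kenton 9, Dover 0. Dover has the fewest and is eliminated.
Round 2: Avon 17, Brookfield 13, Kenton 9. Kenton has the fewest and is eliminated.
Round 3: Brookfield 22, Avon 17. Brookfield has a majority.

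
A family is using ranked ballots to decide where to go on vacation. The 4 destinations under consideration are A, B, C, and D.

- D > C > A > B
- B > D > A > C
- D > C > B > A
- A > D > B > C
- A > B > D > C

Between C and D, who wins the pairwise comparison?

Ballots ranking C above D: 0.
Ballots ranking D above C: 5.
D wins the head-to-head, 5–0.

D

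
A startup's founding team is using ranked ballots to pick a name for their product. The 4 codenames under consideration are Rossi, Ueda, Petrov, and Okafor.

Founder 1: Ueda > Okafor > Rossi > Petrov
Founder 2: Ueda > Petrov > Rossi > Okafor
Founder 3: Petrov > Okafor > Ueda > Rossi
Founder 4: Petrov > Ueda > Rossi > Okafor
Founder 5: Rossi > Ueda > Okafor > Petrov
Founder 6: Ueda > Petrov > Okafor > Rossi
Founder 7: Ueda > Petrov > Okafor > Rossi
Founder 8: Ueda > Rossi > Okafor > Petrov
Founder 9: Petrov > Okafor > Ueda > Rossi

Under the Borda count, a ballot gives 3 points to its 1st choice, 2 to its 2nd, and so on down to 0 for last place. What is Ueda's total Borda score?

Borda scores:
  Rossi: 1 + 1 + 0 + 1 + 3 + 0 + 0 + 2 + 0 = 8
  Ueda: 3 + 3 + 1 + 2 + 2 + 3 + 3 + 3 + 1 = 21
  Petrov: 0 + 2 + 3 + 3 + 0 + 2 + 2 + 0 + 3 = 15
  Okafor: 2 + 0 + 2 + 0 + 1 + 1 + 1 + 1 + 2 = 10

21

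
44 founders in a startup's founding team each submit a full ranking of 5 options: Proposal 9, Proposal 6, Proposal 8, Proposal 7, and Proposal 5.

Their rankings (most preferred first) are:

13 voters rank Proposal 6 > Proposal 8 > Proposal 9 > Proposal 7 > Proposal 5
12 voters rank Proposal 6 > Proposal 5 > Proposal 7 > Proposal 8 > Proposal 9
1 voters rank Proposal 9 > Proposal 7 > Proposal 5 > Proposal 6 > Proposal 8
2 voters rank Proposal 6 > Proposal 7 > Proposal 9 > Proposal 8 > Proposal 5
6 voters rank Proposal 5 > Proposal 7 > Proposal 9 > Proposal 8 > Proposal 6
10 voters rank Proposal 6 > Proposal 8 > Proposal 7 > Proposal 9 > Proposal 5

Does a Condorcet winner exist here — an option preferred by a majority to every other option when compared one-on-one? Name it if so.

Proposal 6

Head-to-head results (44 voters total):
Proposal 9 vs Proposal 6: Proposal 6 wins 37–7.
Proposal 9 vs Proposal 8: Proposal 8 wins 35–9.
Proposal 9 vs Proposal 7: Proposal 7 wins 30–14.
Proposal 9 vs Proposal 5: Proposal 9 wins 26–18.
Proposal 6 vs Proposal 8: Proposal 6 wins 38–6.
Proposal 6 vs Proposal 7: Proposal 6 wins 37–7.
Proposal 6 vs Proposal 5: Proposal 6 wins 37–7.
Proposal 8 vs Proposal 7: Proposal 8 wins 23–21.
Proposal 8 vs Proposal 5: Proposal 8 wins 25–19.
Proposal 7 vs Proposal 5: Proposal 7 wins 26–18.
Proposal 6 beats each rival — Proposal 9 (37–7), Proposal 8 (38–6), Proposal 7 (37–7), Proposal 5 (37–7) — so Proposal 6 is the Condorcet winner.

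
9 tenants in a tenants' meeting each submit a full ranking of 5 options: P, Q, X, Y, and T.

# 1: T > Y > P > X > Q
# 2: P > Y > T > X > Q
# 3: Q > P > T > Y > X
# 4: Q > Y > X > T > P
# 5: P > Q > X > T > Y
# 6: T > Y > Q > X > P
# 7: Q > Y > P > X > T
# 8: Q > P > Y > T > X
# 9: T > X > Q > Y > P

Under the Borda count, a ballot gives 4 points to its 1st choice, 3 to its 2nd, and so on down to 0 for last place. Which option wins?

Borda scores:
  P: 2 + 4 + 3 + 0 + 4 + 0 + 2 + 3 + 0 = 18
  Q: 0 + 0 + 4 + 4 + 3 + 2 + 4 + 4 + 2 = 23
  X: 1 + 1 + 0 + 2 + 2 + 1 + 1 + 0 + 3 = 11
  Y: 3 + 3 + 1 + 3 + 0 + 3 + 3 + 2 + 1 = 19
  T: 4 + 2 + 2 + 1 + 1 + 4 + 0 + 1 + 4 = 19
Q has the highest total.

Q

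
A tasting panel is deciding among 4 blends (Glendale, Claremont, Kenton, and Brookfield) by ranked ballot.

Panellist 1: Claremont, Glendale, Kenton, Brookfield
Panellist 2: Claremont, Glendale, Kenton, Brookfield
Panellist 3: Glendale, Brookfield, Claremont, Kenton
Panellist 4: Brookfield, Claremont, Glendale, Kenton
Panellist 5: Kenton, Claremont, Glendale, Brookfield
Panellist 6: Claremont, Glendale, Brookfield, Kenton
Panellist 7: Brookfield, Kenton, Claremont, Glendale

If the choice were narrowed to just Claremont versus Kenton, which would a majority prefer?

Ballots ranking Claremont above Kenton: 5.
Ballots ranking Kenton above Claremont: 2.
Claremont wins the head-to-head, 5–2.

Claremont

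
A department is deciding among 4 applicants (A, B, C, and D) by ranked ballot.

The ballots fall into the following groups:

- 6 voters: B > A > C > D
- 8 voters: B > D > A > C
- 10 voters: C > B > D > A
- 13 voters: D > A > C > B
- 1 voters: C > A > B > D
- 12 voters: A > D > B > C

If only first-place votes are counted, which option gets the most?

B

First-place vote totals:
  A: 12
  B: 14
  C: 11
  D: 13
B has the most first-place votes.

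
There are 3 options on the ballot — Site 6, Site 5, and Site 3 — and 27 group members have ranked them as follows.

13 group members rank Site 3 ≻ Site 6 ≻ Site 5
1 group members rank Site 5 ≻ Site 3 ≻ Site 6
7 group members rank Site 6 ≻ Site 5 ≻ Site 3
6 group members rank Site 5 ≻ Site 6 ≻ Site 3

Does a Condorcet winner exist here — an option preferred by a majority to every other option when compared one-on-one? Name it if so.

None — there is no Condorcet winner

Head-to-head results (27 voters total):
Site 6 vs Site 5: Site 6 wins 20–7.
Site 6 vs Site 3: Site 3 wins 14–13.
Site 5 vs Site 3: Site 5 wins 14–13.
No candidate beats all others: Site 6 beats Site 5 beats Site 3 beats Site 6, a majority cycle.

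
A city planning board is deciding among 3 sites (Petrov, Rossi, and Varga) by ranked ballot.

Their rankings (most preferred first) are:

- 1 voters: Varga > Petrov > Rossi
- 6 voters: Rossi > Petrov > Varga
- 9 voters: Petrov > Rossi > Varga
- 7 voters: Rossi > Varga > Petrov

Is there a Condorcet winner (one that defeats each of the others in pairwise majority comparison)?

Head-to-head results (23 voters total):
Petrov vs Rossi: Rossi wins 13–10.
Petrov vs Varga: Petrov wins 15–8.
Rossi vs Varga: Rossi wins 22–1.
Rossi beats each rival — Petrov (13–10), Varga (22–1) — so Rossi is the Condorcet winner.

Yes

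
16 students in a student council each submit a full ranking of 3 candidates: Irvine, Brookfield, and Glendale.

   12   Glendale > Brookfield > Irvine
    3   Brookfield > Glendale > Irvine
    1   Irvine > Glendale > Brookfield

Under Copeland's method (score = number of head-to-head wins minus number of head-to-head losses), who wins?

Pairwise results:
  Irvine vs Brookfield: Brookfield wins 15–1.
  Irvine vs Glendale: Glendale wins 15–1.
  Brookfield vs Glendale: Glendale wins 13–3.
Copeland scores (wins − losses):
  Irvine: 0 − 2 = -2
  Brookfield: 1 − 1 = 0
  Glendale: 2 − 0 = 2
Glendale has the best Copeland score.

Glendale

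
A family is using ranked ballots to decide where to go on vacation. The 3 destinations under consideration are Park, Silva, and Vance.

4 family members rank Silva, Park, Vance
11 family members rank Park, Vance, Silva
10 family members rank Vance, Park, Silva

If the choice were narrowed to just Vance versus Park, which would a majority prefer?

Park

Ballots ranking Vance above Park: 10.
Ballots ranking Park above Vance: 4+11 = 15.
Park wins the head-to-head, 15–10.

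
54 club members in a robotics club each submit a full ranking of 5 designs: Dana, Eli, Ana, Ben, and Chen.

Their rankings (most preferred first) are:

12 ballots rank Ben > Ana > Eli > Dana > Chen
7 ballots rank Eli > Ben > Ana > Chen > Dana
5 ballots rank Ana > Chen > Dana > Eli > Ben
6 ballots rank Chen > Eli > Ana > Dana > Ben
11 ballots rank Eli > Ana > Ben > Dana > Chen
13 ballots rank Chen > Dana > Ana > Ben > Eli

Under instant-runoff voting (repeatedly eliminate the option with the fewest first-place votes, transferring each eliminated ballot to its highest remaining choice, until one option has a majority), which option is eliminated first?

Dana

Round 1: Chen 19, Eli 18, Ben 12, Ana 5, Dana 0. Dana has the fewest and is eliminated.
Round 2: Chen 19, Eli 18, Ben 12, Ana 5. Ana has the fewest and is eliminated.
Round 3: Chen 24, Eli 18, Ben 12. Ben has the fewest and is eliminated.
Round 4: Eli 30, Chen 24. Eli has a majority.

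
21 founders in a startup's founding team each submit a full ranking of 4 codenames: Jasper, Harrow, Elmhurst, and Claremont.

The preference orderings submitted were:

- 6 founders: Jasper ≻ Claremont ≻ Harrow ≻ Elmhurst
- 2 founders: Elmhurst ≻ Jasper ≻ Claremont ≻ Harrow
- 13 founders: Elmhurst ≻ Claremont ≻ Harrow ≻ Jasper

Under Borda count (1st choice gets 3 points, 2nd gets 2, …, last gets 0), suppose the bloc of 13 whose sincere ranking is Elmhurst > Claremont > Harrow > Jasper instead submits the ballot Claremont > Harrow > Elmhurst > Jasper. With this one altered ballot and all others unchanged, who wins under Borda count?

Claremont

Borda totals with the altered ballot: Jasper 22, Harrow 32, Elmhurst 19, Claremont 53.
The switch changes the winner from Elmhurst to Claremont.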